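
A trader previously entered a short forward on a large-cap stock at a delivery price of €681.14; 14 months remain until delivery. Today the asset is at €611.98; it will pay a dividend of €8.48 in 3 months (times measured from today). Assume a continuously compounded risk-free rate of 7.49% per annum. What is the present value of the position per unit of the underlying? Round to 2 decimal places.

€20.49

PV(remaining dividends) I = 8.48·e^(−0.0749·3/12) = 8.3227
Current forward F = (S − I)·e^(rT) = (611.98 − 8.3227)·e^(0.0749·14/12) = 603.6573 × 1.091315 = 658.7803
Value (long) = (F − K)·e^(−rT) = (658.7803 − 681.14) × 0.916326 = -20.4888
Short position value = −(long value) = €20.49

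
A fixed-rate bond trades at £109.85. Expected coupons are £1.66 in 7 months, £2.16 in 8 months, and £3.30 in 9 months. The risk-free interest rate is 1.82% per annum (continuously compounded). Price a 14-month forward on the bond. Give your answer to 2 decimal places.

PV(coupons) I = 1.66·e^(−0.0182·7/12) + 2.16·e^(−0.0182·8/12) + 3.30·e^(−0.0182·9/12)
I = 1.6425 + 2.1340 + 3.2553 = 7.0318
F = (S − I)·e^(rT) = (109.85 − 7.0318) · e^(0.0182·14/12)
= 102.8182 · e^0.021233 = 102.8182 × 1.021460 = £105.02

£105.02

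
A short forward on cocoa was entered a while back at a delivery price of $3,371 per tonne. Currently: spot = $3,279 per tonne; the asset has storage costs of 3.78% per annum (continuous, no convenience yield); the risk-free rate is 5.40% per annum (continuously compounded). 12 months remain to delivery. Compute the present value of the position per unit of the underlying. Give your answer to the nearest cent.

Current fair forward for the remaining 12 months: F = S·e^((r + u)·T), (r + u) = 0.0540 + 0.0378 = 0.0918
F = 3279 · e^(0.0918 × 12/12) = 3279 × 1.09614557 = 3594.2613
Value of long forward = (F − K)·e^(−rT) = (3594.2613 − 3371) · e^(−0.0540·12/12)
= 223.2613 × 0.94743211 = 211.52
Short position value = −(long value) = -$211.52

-$211.52 per tonne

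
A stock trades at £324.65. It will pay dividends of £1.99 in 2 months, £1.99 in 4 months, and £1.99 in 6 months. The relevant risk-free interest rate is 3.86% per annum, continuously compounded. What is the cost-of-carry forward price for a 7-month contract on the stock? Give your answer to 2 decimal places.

£326.01

PV(dividends) I = 1.99·e^(−0.0386·2/12) + 1.99·e^(−0.0386·4/12) + 1.99·e^(−0.0386·6/12)
I = 1.9772 + 1.9646 + 1.9520 = 5.8938
F = (S − I)·e^(rT) = (324.65 − 5.8938) · e^(0.0386·7/12)
= 318.7562 · e^0.022517 = 318.7562 × 1.022772 = £326.01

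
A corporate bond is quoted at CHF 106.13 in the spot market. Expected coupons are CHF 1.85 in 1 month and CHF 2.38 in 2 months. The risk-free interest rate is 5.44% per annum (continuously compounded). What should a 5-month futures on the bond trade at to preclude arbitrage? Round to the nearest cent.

PV(coupons) I = 1.85·e^(−0.0544·1/12) + 2.38·e^(−0.0544·2/12)
I = 1.8416 + 2.3585 = 4.2001
F = (S − I)·e^(rT) = (106.13 − 4.2001) · e^(0.0544·5/12)
= 101.9299 · e^0.022667 = 101.9299 × 1.022926 = CHF 104.27

CHF 104.27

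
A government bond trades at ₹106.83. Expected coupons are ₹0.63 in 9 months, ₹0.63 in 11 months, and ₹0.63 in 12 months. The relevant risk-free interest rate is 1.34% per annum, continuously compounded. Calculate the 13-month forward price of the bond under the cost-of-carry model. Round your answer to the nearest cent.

₹106.50

PV(coupons) I = 0.63·e^(−0.0134·9/12) + 0.63·e^(−0.0134·11/12) + 0.63·e^(−0.0134·12/12)
I = 0.6237 + 0.6223 + 0.6216 = 1.8676
F = (S − I)·e^(rT) = (106.83 − 1.8676) · e^(0.0134·13/12)
= 104.9624 · e^0.014517 = 104.9624 × 1.014623 = ₹106.50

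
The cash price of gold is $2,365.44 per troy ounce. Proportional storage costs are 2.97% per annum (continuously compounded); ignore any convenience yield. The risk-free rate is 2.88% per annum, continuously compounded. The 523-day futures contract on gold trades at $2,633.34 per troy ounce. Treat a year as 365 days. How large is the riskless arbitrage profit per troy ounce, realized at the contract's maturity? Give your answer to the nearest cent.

Fair futures: F* = S·e^(carry·T), with carry = (r + u) = 0.0288 + 0.0297 = 0.0585
F* = 2365.44 · e^(0.0585 × 523/365) = 2365.44 · e^0.08382329 = 2365.44 × 1.08743672 = $2572.2663
Market $2633.34 > fair $2572.2663: forward overpriced → cash-and-carry (buy spot, short the forward).
At maturity, profit = |F_mkt − F*| = |2633.34 − 2572.2663| = $61.07 per troy ounce

$61.07 per troy ounce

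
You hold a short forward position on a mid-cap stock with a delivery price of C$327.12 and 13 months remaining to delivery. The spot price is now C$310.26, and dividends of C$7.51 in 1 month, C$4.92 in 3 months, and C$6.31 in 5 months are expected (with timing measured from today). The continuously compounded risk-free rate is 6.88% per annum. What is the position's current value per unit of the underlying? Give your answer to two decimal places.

PV(remaining dividends) I = 7.51·e^(−0.0688·1/12) + 4.92·e^(−0.0688·3/12) + 6.31·e^(−0.0688·5/12) = 18.4348
Current forward F = (S − I)·e^(rT) = (310.26 − 18.4348)·e^(0.0688·13/12) = 291.8252 × 1.077381 = 314.4069
Value (long) = (F − K)·e^(−rT) = (314.4069 − 327.12) × 0.928177 = -11.8000
Short position value = −(long value) = C$11.80

C$11.80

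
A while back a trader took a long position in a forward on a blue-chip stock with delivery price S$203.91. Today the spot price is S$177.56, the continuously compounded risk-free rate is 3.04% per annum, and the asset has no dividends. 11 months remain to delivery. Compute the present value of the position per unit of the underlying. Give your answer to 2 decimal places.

Current fair forward for the remaining 11 months: F = S·e^(r·T), r = 0.0304
F = 177.56 · e^(0.0304 × 11/12) = 177.56 × 1.028259 = 182.5777
Value of long forward = (F − K)·e^(−rT) = (182.5777 − 203.91) · e^(−0.0304·11/12)
= -21.3323 × 0.972518 = -20.75

-S$20.75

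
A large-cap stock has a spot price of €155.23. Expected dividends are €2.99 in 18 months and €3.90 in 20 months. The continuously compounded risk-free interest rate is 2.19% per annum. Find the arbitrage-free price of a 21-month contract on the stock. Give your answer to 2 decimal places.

€154.38

PV(dividends) I = 2.99·e^(−0.0219·18/12) + 3.90·e^(−0.0219·20/12)
I = 2.8934 + 3.7602 = 6.6536
F = (S − I)·e^(rT) = (155.23 − 6.6536) · e^(0.0219·21/12)
= 148.5764 · e^0.038325 = 148.5764 × 1.039069 = €154.38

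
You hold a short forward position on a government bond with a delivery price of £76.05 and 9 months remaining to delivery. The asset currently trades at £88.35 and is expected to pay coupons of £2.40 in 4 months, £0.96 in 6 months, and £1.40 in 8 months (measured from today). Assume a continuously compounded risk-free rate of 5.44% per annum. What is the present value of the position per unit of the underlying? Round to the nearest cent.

PV(remaining coupons) I = 2.40·e^(−0.0544·4/12) + 0.96·e^(−0.0544·6/12) + 1.40·e^(−0.0544·8/12) = 4.6412
Current forward F = (S − I)·e^(rT) = (88.35 − 4.6412)·e^(0.0544·9/12) = 83.7088 × 1.041644 = 87.1948
Value (long) = (F − K)·e^(−rT) = (87.1948 − 76.05) × 0.960021 = 10.6992
Short position value = −(long value) = -£10.70

-£10.70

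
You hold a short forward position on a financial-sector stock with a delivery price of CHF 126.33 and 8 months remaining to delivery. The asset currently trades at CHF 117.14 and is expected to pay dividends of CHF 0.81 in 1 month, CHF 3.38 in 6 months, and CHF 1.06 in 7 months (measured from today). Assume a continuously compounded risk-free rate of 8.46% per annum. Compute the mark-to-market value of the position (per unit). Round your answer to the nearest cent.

CHF 7.32

PV(remaining dividends) I = 0.81·e^(−0.0846·1/12) + 3.38·e^(−0.0846·6/12) + 1.06·e^(−0.0846·7/12) = 5.0533
Current forward F = (S − I)·e^(rT) = (117.14 − 5.0533)·e^(0.0846·8/12) = 112.0867 × 1.058021 = 118.5901
Value (long) = (F − K)·e^(−rT) = (118.5901 − 126.33) × 0.945161 = -7.3155
Short position value = −(long value) = CHF 7.32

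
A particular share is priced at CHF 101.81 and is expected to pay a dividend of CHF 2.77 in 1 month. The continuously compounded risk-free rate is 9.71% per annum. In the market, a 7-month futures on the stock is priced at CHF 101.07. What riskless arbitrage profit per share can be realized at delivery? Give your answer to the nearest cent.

PV(dividends) I = 2.77·e^(−0.0971·1/12) = 2.7477
Fair futures F* = (S − I)·e^(rT) = (101.81 − 2.7477)·e^0.056642 = 99.0623 × 1.058277 = 104.8354
Market CHF 101.07 < fair 104.8354: forward underpriced → reverse cash-and-carry (short the stock, invest proceeds at r, pay the dividends, go long the forward).
Profit at T = |F_mkt − F*| = |101.07 − 104.8354| = CHF 3.77 per share

CHF 3.77 per share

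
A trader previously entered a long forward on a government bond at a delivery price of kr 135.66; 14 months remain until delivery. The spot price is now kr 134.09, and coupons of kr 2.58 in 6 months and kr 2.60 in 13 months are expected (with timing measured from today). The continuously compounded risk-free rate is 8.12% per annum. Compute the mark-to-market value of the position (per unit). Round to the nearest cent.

kr 5.83

PV(remaining coupons) I = 2.58·e^(−0.0812·6/12) + 2.60·e^(−0.0812·13/12) = 4.8584
Current forward F = (S − I)·e^(rT) = (134.09 − 4.8584)·e^(0.0812·14/12) = 129.2316 × 1.099366 = 142.0728
Value (long) = (F − K)·e^(−rT) = (142.0728 − 135.66) × 0.909615 = 5.8332
Value = kr 5.83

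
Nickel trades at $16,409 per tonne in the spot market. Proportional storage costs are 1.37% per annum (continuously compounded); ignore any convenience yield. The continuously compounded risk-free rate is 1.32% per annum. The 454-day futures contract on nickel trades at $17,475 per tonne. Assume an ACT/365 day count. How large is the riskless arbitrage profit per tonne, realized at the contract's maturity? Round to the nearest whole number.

Fair futures: F* = S·e^(carry·T), with carry = (r + u) = 0.0132 + 0.0137 = 0.0269
F* = 16409 · e^(0.0269 × 454/365) = 16409 · e^0.033459 = 16409 × 1.034025 = $16967.3162
Market $17475 > fair $16967.3162: forward overpriced → cash-and-carry (buy spot, short the forward).
At maturity, profit = |F_mkt − F*| = |17475 − 16967.3162| = $508 per tonne

$508 per tonne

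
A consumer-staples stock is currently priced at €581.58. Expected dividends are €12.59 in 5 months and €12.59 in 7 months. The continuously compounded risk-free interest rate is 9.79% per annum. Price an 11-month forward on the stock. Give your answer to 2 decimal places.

€609.96

PV(dividends) I = 12.59·e^(−0.0979·5/12) + 12.59·e^(−0.0979·7/12)
I = 12.0868 + 11.8912 = 23.9780
F = (S − I)·e^(rT) = (581.58 − 23.9780) · e^(0.0979·11/12)
= 557.6020 · e^0.089742 = 557.6020 × 1.093892 = €609.96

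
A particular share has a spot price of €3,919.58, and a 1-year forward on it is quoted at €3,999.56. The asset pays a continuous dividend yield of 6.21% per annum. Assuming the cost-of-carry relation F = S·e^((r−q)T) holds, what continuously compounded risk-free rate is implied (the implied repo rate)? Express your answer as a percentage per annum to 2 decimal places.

8.23%

From F = S·e^((r−q)T): (r − q) = ln(F/S)/T
ln(3999.56/3919.58) = ln(1.020405) = 0.020200
(r − q) = 0.020200 / (1) = 0.020200
r = ln(F/S)/T + q = 0.020200 + 0.0621 = 0.082300
r = 8.23%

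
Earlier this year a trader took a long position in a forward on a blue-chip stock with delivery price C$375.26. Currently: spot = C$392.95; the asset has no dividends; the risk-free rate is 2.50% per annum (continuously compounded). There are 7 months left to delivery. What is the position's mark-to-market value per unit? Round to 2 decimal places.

C$23.12

Current fair forward for the remaining 7 months: F = S·e^(r·T), r = 0.0250
F = 392.95 · e^(0.0250 × 7/12) = 392.95 × 1.014690 = 398.7224
Value of long forward = (F − K)·e^(−rT) = (398.7224 − 375.26) · e^(−0.0250·7/12)
= 23.4624 × 0.985522 = 23.12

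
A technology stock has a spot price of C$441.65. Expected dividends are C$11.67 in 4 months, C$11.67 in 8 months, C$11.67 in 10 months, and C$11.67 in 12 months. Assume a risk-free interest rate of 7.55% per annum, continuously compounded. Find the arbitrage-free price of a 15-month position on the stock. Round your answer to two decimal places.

C$436.72

PV(dividends) I = 11.67·e^(−0.0755·4/12) + 11.67·e^(−0.0755·8/12) + 11.67·e^(−0.0755·10/12) + 11.67·e^(−0.0755·12/12)
I = 11.3800 + 11.0971 + 10.9584 + 10.8214 = 44.2569
F = (S − I)·e^(rT) = (441.65 − 44.2569) · e^(0.0755·15/12)
= 397.3931 · e^0.094375 = 397.3931 × 1.098972 = C$436.72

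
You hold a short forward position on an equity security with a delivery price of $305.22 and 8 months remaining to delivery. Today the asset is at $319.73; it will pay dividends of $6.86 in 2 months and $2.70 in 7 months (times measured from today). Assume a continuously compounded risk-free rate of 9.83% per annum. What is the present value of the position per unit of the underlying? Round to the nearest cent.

-$24.57

PV(remaining dividends) I = 6.86·e^(−0.0983·2/12) + 2.70·e^(−0.0983·7/12) = 9.2981
Current forward F = (S − I)·e^(rT) = (319.73 − 9.2981)·e^(0.0983·8/12) = 310.4319 × 1.067728 = 331.4568
Value (long) = (F − K)·e^(−rT) = (331.4568 − 305.22) × 0.936568 = 24.5725
Short position value = −(long value) = -$24.57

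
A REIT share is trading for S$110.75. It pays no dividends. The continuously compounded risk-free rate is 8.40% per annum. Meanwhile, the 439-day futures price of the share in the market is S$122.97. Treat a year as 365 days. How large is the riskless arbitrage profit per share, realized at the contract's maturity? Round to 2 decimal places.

Fair futures: F* = S·e^(carry·T), with carry = r = 0.0840
F* = 110.75 · e^(0.0840 × 439/365) = 110.75 · e^0.101030 = 110.75 × 1.106310 = S$122.5238
Market S$122.97 > fair S$122.5238: forward overpriced → cash-and-carry (buy spot, short the forward).
At maturity, profit = |F_mkt − F*| = |122.97 − 122.5238| = S$0.45 per share

S$0.45 per share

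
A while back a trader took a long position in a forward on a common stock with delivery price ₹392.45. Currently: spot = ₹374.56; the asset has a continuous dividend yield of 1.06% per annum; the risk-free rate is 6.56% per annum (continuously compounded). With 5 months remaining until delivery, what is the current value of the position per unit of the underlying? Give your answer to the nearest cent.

-₹8.96

Current fair forward for the remaining 5 months: F = S·e^((r − q)·T), (r − q) = 0.0656 − 0.0106 = 0.0550
F = 374.56 · e^(0.0550 × 5/12) = 374.56 × 1.023181 = 383.2427
Value of long forward = (F − K)·e^(−rT) = (383.2427 − 392.45) · e^(−0.0656·5/12)
= -9.2073 × 0.973037 = -8.96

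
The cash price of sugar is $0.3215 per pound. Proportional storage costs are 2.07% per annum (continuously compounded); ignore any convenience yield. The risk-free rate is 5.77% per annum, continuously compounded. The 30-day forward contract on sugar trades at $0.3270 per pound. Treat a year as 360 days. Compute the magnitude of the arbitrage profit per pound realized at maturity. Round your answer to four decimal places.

Fair forward: F* = S·e^(carry·T), with carry = (r + u) = 0.0577 + 0.0207 = 0.0784
F* = 0.3215 · e^(0.0784 × 30/360) = 0.3215 · e^0.006533 = 0.3215 × 1.006554 = $0.3236
Market $0.3270 > fair $0.3236: forward overpriced → cash-and-carry (buy spot, short the forward).
At maturity, profit = |F_mkt − F*| = |0.3270 − 0.3236| = $0.0034 per pound

$0.0034 per pound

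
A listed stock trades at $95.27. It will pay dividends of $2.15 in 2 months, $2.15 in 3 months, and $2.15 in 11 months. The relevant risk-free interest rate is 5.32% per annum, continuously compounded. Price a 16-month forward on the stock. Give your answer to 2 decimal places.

$95.51

PV(dividends) I = 2.15·e^(−0.0532·2/12) + 2.15·e^(−0.0532·3/12) + 2.15·e^(−0.0532·11/12)
I = 2.1310 + 2.1216 + 2.0477 = 6.3003
F = (S − I)·e^(rT) = (95.27 − 6.3003) · e^(0.0532·16/12)
= 88.9697 · e^0.070933 = 88.9697 × 1.073509 = $95.51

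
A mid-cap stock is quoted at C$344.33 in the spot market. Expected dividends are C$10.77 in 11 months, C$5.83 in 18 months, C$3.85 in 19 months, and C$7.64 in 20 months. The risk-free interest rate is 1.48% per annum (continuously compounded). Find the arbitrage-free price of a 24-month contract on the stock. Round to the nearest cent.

PV(dividends) I = 10.77·e^(−0.0148·11/12) + 5.83·e^(−0.0148·18/12) + 3.85·e^(−0.0148·19/12) + 7.64·e^(−0.0148·20/12)
I = 10.6249 + 5.7020 + 3.7608 + 7.4539 = 27.5416
F = (S − I)·e^(rT) = (344.33 − 27.5416) · e^(0.0148·24/12)
= 316.7884 · e^0.029600 = 316.7884 × 1.030042 = C$326.31

C$326.31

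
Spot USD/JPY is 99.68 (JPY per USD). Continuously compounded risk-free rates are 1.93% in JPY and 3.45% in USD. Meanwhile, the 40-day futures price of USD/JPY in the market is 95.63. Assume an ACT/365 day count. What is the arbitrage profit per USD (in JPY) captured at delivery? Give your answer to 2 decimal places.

3.88 per USD (in JPY)

Fair futures: F* = S·e^(carry·T), with carry = (r_JPY − r_USD) = 0.0193 − 0.0345 = -0.0152
F* = 99.68 · e^(-0.0152 × 40/365) = 99.68 · e^-0.001666 = 99.68 × 0.998335 = 99.5140
Market 95.63 < fair 99.5140: forward underpriced → reverse cash-and-carry (short spot, go long the forward).
At maturity, profit = |F_mkt − F*| = |95.63 − 99.5140| = 3.88 per USD (in JPY)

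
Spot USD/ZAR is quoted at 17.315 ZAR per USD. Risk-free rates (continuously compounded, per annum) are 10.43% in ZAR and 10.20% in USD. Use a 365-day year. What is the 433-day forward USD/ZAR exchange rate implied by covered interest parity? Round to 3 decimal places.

F = S·e^((r_ZAR − r_USD)T) = 17.315 · e^((0.1043 − 0.1020) × 433/365)
= 17.315 · e^0.002728 = 17.315 × 1.002732
F = 17.362 ZAR per USD

17.362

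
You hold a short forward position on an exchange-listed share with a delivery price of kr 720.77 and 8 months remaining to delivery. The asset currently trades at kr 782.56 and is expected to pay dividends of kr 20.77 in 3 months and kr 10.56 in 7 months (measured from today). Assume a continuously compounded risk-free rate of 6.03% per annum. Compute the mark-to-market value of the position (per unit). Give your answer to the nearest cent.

-kr 59.54

PV(remaining dividends) I = 20.77·e^(−0.0603·3/12) + 10.56·e^(−0.0603·7/12) = 30.6542
Current forward F = (S − I)·e^(rT) = (782.56 − 30.6542)·e^(0.0603·8/12) = 751.9058 × 1.041019 = 782.7482
Value (long) = (F − K)·e^(−rT) = (782.7482 − 720.77) × 0.960597 = 59.5361
Short position value = −(long value) = -kr 59.54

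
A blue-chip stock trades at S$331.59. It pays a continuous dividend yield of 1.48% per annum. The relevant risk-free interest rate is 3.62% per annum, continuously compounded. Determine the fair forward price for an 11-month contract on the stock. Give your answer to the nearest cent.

F = S·e^((r − q)T) = 331.59 · e^((0.0362 − 0.0148) × 11/12)
= 331.59 · e^0.019617 = 331.59 × 1.019811
F = S$338.16

S$338.16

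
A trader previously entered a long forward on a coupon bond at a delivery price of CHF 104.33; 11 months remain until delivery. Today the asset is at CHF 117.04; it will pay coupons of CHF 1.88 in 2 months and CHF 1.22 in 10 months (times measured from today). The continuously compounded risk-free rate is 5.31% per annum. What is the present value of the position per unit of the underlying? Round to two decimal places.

PV(remaining coupons) I = 1.88·e^(−0.0531·2/12) + 1.22·e^(−0.0531·10/12) = 3.0306
Current forward F = (S − I)·e^(rT) = (117.04 − 3.0306)·e^(0.0531·11/12) = 114.0094 × 1.049879 = 119.6961
Value (long) = (F − K)·e^(−rT) = (119.6961 − 104.33) × 0.952491 = 14.6361
Value = CHF 14.64

CHF 14.64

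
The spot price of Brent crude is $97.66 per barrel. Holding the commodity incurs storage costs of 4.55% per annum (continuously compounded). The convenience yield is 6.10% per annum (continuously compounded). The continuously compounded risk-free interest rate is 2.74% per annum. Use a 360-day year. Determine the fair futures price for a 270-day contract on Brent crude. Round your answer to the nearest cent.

$98.54 per barrel

Net carry = r + u − y = 0.0274 + 0.0455 − 0.0610 = 0.0119
F = S·e^((r+u−y)T) = 97.66 · e^(0.0119 × 270/360) = 97.66 · e^0.008925
= 97.66 × 1.008965 = $98.54 per barrel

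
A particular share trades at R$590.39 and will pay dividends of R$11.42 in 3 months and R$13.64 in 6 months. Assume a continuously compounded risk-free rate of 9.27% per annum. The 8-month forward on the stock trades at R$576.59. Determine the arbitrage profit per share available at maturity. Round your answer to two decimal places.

R$25.72 per share

PV(dividends) I = 11.42·e^(−0.0927·3/12) + 13.64·e^(−0.0927·6/12) = 24.1806
Fair forward F* = (S − I)·e^(rT) = (590.39 − 24.1806)·e^0.061800 = 566.2094 × 1.063750 = 602.3052
Market R$576.59 < fair 602.3052: forward underpriced → reverse cash-and-carry (short the stock, invest proceeds at r, pay the dividends, go long the forward).
Profit at T = |F_mkt − F*| = |576.59 − 602.3052| = R$25.72 per share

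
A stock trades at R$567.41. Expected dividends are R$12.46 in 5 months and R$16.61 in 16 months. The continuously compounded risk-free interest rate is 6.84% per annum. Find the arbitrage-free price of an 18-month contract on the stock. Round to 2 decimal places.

R$598.50

PV(dividends) I = 12.46·e^(−0.0684·5/12) + 16.61·e^(−0.0684·16/12)
I = 12.1099 + 15.1622 = 27.2721
F = (S − I)·e^(rT) = (567.41 − 27.2721) · e^(0.0684·18/12)
= 540.1379 · e^0.102600 = 540.1379 × 1.108048 = R$598.50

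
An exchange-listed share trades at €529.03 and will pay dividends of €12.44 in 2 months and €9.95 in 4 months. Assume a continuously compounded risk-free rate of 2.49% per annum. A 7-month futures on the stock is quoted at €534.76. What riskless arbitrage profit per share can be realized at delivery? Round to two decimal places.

€20.57 per share

PV(dividends) I = 12.44·e^(−0.0249·2/12) + 9.95·e^(−0.0249·4/12) = 22.2562
Fair futures F* = (S − I)·e^(rT) = (529.03 − 22.2562)·e^0.014525 = 506.7738 × 1.014631 = 514.1884
Market €534.76 > fair 514.1884: forward overpriced → cash-and-carry (borrow at r, buy the stock and collect the dividends, short the forward).
Profit at T = |F_mkt − F*| = |534.76 − 514.1884| = €20.57 per share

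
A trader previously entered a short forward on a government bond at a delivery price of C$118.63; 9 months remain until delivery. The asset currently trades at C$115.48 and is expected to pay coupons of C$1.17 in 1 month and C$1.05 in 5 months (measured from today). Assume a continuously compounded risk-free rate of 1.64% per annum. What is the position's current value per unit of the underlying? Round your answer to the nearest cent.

C$3.91

PV(remaining coupons) I = 1.17·e^(−0.0164·1/12) + 1.05·e^(−0.0164·5/12) = 2.2113
Current forward F = (S − I)·e^(rT) = (115.48 − 2.2113)·e^(0.0164·9/12) = 113.2687 × 1.012376 = 114.6705
Value (long) = (F − K)·e^(−rT) = (114.6705 − 118.63) × 0.987775 = -3.9111
Short position value = −(long value) = C$3.91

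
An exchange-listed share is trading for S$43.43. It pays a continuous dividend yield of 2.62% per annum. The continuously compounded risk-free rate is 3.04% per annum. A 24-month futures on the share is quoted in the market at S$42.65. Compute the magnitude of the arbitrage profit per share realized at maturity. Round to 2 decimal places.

Fair futures: F* = S·e^(carry·T), with carry = (r − q) = 0.0304 − 0.0262 = 0.0042
F* = 43.43 · e^(0.0042 × 24/12) = 43.43 · e^0.008400 = 43.43 × 1.008435 = S$43.7963
Market S$42.65 < fair S$43.7963: forward underpriced → reverse cash-and-carry (short spot, go long the forward).
At maturity, profit = |F_mkt − F*| = |42.65 − 43.7963| = S$1.15 per share

S$1.15 per share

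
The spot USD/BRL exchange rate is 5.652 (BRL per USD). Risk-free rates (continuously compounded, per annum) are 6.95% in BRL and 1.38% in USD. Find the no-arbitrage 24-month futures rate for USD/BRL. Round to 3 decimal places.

F = S·e^((r_BRL − r_USD)T) = 5.652 · e^((0.0695 − 0.0138) × 24/12)
= 5.652 · e^0.111400 = 5.652 × 1.117842
F = 6.318 BRL per USD

6.318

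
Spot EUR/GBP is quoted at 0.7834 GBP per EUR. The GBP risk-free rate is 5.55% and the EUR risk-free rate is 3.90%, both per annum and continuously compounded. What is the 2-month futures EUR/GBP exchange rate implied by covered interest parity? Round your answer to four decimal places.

F = S·e^((r_GBP − r_EUR)T) = 0.7834 · e^((0.0555 − 0.0390) × 2/12)
= 0.7834 · e^0.002750 = 0.7834 × 1.002754
F = 0.7856 GBP per EUR

0.7856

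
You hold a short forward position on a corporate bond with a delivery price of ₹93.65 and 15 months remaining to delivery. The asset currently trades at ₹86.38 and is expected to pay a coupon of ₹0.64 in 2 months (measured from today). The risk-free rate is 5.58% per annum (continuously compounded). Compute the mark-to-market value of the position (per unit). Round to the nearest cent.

PV(remaining coupons) I = 0.64·e^(−0.0558·2/12) = 0.6341
Current forward F = (S − I)·e^(rT) = (86.38 − 0.6341)·e^(0.0558·15/12) = 85.7459 × 1.072240 = 91.9402
Value (long) = (F − K)·e^(−rT) = (91.9402 − 93.65) × 0.932627 = -1.5946
Short position value = −(long value) = ₹1.59

₹1.59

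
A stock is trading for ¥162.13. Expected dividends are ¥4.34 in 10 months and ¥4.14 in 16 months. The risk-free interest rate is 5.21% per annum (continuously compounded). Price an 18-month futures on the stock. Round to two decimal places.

PV(dividends) I = 4.34·e^(−0.0521·10/12) + 4.14·e^(−0.0521·16/12)
I = 4.1556 + 3.8622 = 8.0178
F = (S − I)·e^(rT) = (162.13 − 8.0178) · e^(0.0521·18/12)
= 154.1122 · e^0.078150 = 154.1122 × 1.081285 = ¥166.64

¥166.64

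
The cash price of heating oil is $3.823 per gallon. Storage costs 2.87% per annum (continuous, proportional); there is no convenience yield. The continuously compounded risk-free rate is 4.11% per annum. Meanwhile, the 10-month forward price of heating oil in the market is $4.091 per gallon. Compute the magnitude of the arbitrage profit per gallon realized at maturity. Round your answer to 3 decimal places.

Fair forward: F* = S·e^(carry·T), with carry = (r + u) = 0.0411 + 0.0287 = 0.0698
F* = 3.823 · e^(0.0698 × 10/12) = 3.823 · e^0.058167 = 3.823 × 1.059892 = $4.0520
Market $4.091 > fair $4.0520: forward overpriced → cash-and-carry (buy spot, short the forward).
At maturity, profit = |F_mkt − F*| = |4.091 − 4.0520| = $0.039 per gallon

$0.039 per gallon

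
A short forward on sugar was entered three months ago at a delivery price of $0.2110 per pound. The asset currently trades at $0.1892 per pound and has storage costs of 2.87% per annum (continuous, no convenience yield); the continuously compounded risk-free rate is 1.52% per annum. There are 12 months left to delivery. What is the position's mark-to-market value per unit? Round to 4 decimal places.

Current fair forward for the remaining 12 months: F = S·e^((r + u)·T), (r + u) = 0.0152 + 0.0287 = 0.0439
F = 0.1892 · e^(0.0439 × 12/12) = 0.1892 × 1.044878 = 0.1977
Value of long forward = (F − K)·e^(−rT) = (0.1977 − 0.2110) · e^(−0.0152·12/12)
= -0.0133 × 0.984915 = -0.0131
Short position value = −(long value) = $0.0131

$0.0131 per pound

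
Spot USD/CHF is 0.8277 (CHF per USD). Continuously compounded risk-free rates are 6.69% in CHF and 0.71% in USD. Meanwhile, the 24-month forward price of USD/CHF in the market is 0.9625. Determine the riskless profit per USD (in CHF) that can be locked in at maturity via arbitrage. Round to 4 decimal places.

Fair forward: F* = S·e^(carry·T), with carry = (r_CHF − r_USD) = 0.0669 − 0.0071 = 0.0598
F* = 0.8277 · e^(0.0598 × 24/12) = 0.8277 · e^0.119600 = 0.8277 × 1.127046 = 0.9329
Market 0.9625 > fair 0.9329: forward overpriced → cash-and-carry (buy spot, short the forward).
At maturity, profit = |F_mkt − F*| = |0.9625 − 0.9329| = 0.0296 per USD (in CHF)

0.0296 per USD (in CHF)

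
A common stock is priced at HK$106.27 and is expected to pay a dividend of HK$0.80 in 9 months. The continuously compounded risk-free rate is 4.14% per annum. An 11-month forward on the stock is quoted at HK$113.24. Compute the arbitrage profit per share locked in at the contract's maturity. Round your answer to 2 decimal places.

PV(dividends) I = 0.80·e^(−0.0414·9/12) = 0.7755
Fair forward F* = (S − I)·e^(rT) = (106.27 − 0.7755)·e^0.037950 = 105.4945 × 1.038679 = 109.5749
Market HK$113.24 > fair 109.5749: forward overpriced → cash-and-carry (borrow at r, buy the stock and collect the dividends, short the forward).
Profit at T = |F_mkt − F*| = |113.24 − 109.5749| = HK$3.67 per share

HK$3.67 per share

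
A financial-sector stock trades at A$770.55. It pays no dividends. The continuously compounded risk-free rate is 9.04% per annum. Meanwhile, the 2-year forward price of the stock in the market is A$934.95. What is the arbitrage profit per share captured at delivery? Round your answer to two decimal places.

A$11.70 per share

Fair forward: F* = S·e^(carry·T), with carry = r = 0.0904
F* = 770.55 · e^(0.0904 × 2) = 770.55 · e^0.180800 = 770.55 × 1.198176 = A$923.2545
Market A$934.95 > fair A$923.2545: forward overpriced → cash-and-carry (buy spot, short the forward).
At maturity, profit = |F_mkt − F*| = |934.95 − 923.2545| = A$11.70 per share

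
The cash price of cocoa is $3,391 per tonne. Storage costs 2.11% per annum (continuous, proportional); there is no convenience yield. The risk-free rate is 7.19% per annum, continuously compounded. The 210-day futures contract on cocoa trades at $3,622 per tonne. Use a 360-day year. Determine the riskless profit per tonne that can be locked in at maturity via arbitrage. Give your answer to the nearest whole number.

Fair futures: F* = S·e^(carry·T), with carry = (r + u) = 0.0719 + 0.0211 = 0.0930
F* = 3391 · e^(0.0930 × 210/360) = 3391 · e^0.054250 = 3391 × 1.055749 = $3580.0449
Market $3622 > fair $3580.0449: forward overpriced → cash-and-carry (buy spot, short the forward).
At maturity, profit = |F_mkt − F*| = |3622 − 3580.0449| = $42 per tonne

$42 per tonne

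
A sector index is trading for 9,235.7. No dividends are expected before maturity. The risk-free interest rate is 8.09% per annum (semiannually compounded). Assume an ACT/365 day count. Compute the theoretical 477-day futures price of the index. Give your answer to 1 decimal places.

10,244.3

F = S · (1+r/2)^(2T)
= 9235.7 × 1.109203
F = 10,244.3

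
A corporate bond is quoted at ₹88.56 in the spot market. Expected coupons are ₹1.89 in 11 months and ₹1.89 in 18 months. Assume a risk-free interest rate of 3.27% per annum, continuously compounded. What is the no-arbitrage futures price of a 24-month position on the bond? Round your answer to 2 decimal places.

₹90.67

PV(coupons) I = 1.89·e^(−0.0327·11/12) + 1.89·e^(−0.0327·18/12)
I = 1.8342 + 1.7995 = 3.6337
F = (S − I)·e^(rT) = (88.56 − 3.6337) · e^(0.0327·24/12)
= 84.9263 · e^0.065400 = 84.9263 × 1.067586 = ₹90.67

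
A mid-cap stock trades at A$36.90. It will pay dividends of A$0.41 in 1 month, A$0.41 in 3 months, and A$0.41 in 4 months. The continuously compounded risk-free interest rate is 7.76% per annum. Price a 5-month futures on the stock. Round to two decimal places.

PV(dividends) I = 0.41·e^(−0.0776·1/12) + 0.41·e^(−0.0776·3/12) + 0.41·e^(−0.0776·4/12)
I = 0.4074 + 0.4021 + 0.3995 = 1.2090
F = (S − I)·e^(rT) = (36.90 − 1.2090) · e^(0.0776·5/12)
= 35.6910 · e^0.032333 = 35.6910 × 1.032861 = A$36.86

A$36.86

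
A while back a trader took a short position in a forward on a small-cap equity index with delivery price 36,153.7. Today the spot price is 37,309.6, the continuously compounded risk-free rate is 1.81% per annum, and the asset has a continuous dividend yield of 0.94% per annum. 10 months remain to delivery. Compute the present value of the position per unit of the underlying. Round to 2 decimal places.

Current fair forward for the remaining 10 months: F = S·e^((r − q)·T), (r − q) = 0.0181 − 0.0094 = 0.0087
F = 37309.6 · e^(0.0087 × 10/12) = 37309.6 × 1.00727634 = 37581.0773
Value of long forward = (F − K)·e^(−rT) = (37581.0773 − 36153.7) · e^(−0.0181·10/12)
= 1427.3773 × 0.98502985 = 1406.01
Short position value = −(long value) = -1406.01

-1406.01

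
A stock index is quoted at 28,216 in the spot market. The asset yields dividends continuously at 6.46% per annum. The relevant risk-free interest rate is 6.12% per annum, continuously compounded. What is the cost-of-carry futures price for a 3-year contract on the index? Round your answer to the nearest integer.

27,930

F = S·e^((r − q)T) = 28216 · e^((0.0612 − 0.0646) × 3)
= 28216 · e^-0.010200 = 28216 × 0.989852
F = 27,930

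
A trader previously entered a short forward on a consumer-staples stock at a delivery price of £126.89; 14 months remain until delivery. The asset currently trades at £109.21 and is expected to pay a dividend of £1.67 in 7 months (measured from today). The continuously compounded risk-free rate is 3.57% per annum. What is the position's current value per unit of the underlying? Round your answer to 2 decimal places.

£14.14

PV(remaining dividends) I = 1.67·e^(−0.0357·7/12) = 1.6356
Current forward F = (S − I)·e^(rT) = (109.21 − 1.6356)·e^(0.0357·14/12) = 107.5744 × 1.042530 = 112.1495
Value (long) = (F − K)·e^(−rT) = (112.1495 − 126.89) × 0.959205 = -14.1392
Short position value = −(long value) = £14.14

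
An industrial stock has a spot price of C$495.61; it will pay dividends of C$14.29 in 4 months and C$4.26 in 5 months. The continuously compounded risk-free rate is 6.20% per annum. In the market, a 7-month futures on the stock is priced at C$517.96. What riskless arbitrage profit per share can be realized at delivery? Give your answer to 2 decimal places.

C$22.91 per share

PV(dividends) I = 14.29·e^(−0.0620·4/12) + 4.26·e^(−0.0620·5/12) = 18.1491
Fair futures F* = (S − I)·e^(rT) = (495.61 − 18.1491)·e^0.036167 = 477.4609 × 1.036829 = 495.0453
Market C$517.96 > fair 495.0453: forward overpriced → cash-and-carry (borrow at r, buy the stock and collect the dividends, short the forward).
Profit at T = |F_mkt − F*| = |517.96 − 495.0453| = C$22.91 per share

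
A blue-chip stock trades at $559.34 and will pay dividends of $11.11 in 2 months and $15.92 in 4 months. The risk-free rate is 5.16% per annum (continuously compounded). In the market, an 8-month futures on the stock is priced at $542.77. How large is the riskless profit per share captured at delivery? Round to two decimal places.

$8.55 per share

PV(dividends) I = 11.11·e^(−0.0516·2/12) + 15.92·e^(−0.0516·4/12) = 26.6634
Fair futures F* = (S − I)·e^(rT) = (559.34 − 26.6634)·e^0.034400 = 532.6766 × 1.034999 = 551.3197
Market $542.77 < fair 551.3197: forward underpriced → reverse cash-and-carry (short the stock, invest proceeds at r, pay the dividends, go long the forward).
Profit at T = |F_mkt − F*| = |542.77 − 551.3197| = $8.55 per share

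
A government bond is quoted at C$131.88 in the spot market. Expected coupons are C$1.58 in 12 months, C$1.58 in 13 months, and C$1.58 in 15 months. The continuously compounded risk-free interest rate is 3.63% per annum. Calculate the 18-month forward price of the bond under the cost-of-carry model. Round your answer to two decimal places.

C$134.45

PV(coupons) I = 1.58·e^(−0.0363·12/12) + 1.58·e^(−0.0363·13/12) + 1.58·e^(−0.0363·15/12)
I = 1.5237 + 1.5191 + 1.5099 = 4.5527
F = (S − I)·e^(rT) = (131.88 − 4.5527) · e^(0.0363·18/12)
= 127.3273 · e^0.054450 = 127.3273 × 1.055960 = C$134.45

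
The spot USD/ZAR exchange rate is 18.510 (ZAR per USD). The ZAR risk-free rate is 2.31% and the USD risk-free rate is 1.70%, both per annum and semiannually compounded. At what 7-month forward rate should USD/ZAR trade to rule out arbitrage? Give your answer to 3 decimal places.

18.575

By covered interest parity, F = S · (1+r_ZAR/2)^(2T) / (1+r_USD/2)^(2T)
= 18.510 × 1.013488 / 1.009924 = 18.510 × 1.003529
F = 18.575 ZAR per USD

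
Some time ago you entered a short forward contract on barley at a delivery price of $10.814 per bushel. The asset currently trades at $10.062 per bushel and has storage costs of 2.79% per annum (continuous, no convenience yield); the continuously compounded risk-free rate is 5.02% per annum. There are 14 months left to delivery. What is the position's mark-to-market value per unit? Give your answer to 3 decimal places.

-$0.196 per bushel

Current fair forward for the remaining 14 months: F = S·e^((r + u)·T), (r + u) = 0.0502 + 0.0279 = 0.0781
F = 10.062 · e^(0.0781 × 14/12) = 10.062 × 1.095397 = 11.0219
Value of long forward = (F − K)·e^(−rT) = (11.0219 − 10.814) · e^(−0.0502·14/12)
= 0.2079 × 0.943115 = 0.196
Short position value = −(long value) = -$0.196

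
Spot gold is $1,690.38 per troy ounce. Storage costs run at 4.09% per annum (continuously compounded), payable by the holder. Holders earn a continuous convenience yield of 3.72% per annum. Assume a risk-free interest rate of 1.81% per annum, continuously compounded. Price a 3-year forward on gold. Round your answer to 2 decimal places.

$1,804.63 per troy ounce

Net carry = r + u − y = 0.0181 + 0.0409 − 0.0372 = 0.0218
F = S·e^((r+u−y)T) = 1690.38 · e^(0.0218 × 3) = 1690.38 · e^0.06540000
= 1690.38 × 1.06758597 = $1,804.63 per troy ounce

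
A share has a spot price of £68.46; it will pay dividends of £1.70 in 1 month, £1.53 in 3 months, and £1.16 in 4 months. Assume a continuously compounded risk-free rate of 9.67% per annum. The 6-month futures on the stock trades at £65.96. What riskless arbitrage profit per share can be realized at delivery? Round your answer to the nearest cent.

PV(dividends) I = 1.70·e^(−0.0967·1/12) + 1.53·e^(−0.0967·3/12) + 1.16·e^(−0.0967·4/12) = 4.3030
Fair futures F* = (S − I)·e^(rT) = (68.46 − 4.3030)·e^0.048350 = 64.1570 × 1.049538 = 67.3352
Market £65.96 < fair 67.3352: forward underpriced → reverse cash-and-carry (short the stock, invest proceeds at r, pay the dividends, go long the forward).
Profit at T = |F_mkt − F*| = |65.96 − 67.3352| = £1.38 per share

£1.38 per share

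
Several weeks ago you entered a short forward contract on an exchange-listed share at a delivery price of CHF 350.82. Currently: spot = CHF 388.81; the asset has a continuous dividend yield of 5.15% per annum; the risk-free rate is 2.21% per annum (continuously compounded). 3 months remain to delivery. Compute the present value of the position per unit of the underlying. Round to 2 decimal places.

-CHF 34.95

Current fair forward for the remaining 3 months: F = S·e^((r − q)·T), (r − q) = 0.0221 − 0.0515 = -0.0294
F = 388.81 · e^(-0.0294 × 3/12) = 388.81 × 0.992677 = 385.9627
Value of long forward = (F − K)·e^(−rT) = (385.9627 − 350.82) · e^(−0.0221·3/12)
= 35.1427 × 0.994490 = 34.95
Short position value = −(long value) = -CHF 34.95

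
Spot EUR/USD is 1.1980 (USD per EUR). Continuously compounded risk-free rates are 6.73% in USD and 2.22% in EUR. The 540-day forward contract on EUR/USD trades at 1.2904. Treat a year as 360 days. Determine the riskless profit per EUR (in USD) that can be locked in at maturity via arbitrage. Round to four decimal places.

0.0086 per EUR (in USD)

Fair forward: F* = S·e^(carry·T), with carry = (r_USD − r_EUR) = 0.0673 − 0.0222 = 0.0451
F* = 1.1980 · e^(0.0451 × 540/360) = 1.1980 · e^0.067650 = 1.1980 × 1.069991 = 1.2818
Market 1.2904 > fair 1.2818: forward overpriced → cash-and-carry (buy spot, short the forward).
At maturity, profit = |F_mkt − F*| = |1.2904 − 1.2818| = 0.0086 per EUR (in USD)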